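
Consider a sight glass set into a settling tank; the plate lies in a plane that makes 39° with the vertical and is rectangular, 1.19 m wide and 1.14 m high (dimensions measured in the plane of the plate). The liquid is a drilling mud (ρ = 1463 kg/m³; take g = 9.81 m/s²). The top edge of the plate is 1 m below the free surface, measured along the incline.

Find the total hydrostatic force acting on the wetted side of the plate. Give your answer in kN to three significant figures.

γ = ρg = 1463 × 9.81 / 1000 = 14.35203 kN/m³.
The plate makes 39° with the vertical, i.e. θ = 90° − 39° = 51° to the horizontal. Measuring y along the incline from the free-surface line, vertical depth h = y·sinθ with sinθ = 0.777146.
The centroid lies 1.14/2 = 0.57 m below the top edge, so y_c = 1 + 0.57 = 1.57 m and h_c = 1.57 × 0.777146 = 1.22012 m.
A = 1.19 × 1.14 = 1.3566 m².
Resultant F = γ·h_c·A = 14.35203 × 1.22012 × 1.3566 = 23.7557 kN.

F ≈ 23.8 kN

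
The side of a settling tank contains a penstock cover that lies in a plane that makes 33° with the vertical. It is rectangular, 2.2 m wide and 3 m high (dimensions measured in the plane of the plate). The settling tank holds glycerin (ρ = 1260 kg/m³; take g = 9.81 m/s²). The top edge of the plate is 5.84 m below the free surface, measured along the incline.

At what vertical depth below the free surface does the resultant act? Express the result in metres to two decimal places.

γ = ρg = 1260 × 9.81 / 1000 = 12.3606 kN/m³.
The plate makes 33° with the vertical, i.e. θ = 90° − 33° = 57° to the horizontal. Measuring y along the incline from the free-surface line, vertical depth h = y·sinθ with sinθ = 0.838671.
The centroid lies 3/2 = 1.5 m below the top edge, so y_c = 5.84 + 1.5 = 7.34 m and h_c = 7.34 × 0.838671 = 6.15585 m.
A = 2.2 × 3 = 6.6 m².
Resultant F = γ·h_c·A = 12.3606 × 6.15585 × 6.6 = 502.194 kN.
I_c = b·h³/12 = 2.2 × 3³/12 = 4.95 m⁴.
Centre of pressure: y_p = y_c + I_c/(y_c·A) = 7.34 + 4.95/(7.34 × 6.6) = 7.34 + 0.10218 = 7.44218 m along the plane.
Vertically, h_p = y_p·sinθ = 7.44218 × 0.838671 = 6.24154 m.

h_p = 6.24 m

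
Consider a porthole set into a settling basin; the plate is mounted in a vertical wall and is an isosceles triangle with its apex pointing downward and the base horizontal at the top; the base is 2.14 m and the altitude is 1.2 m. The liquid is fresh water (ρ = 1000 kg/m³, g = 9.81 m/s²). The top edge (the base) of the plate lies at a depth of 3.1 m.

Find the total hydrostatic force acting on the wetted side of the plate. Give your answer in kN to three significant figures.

γ = ρg = 1000 × 9.81 = 9810 N/m³ = 9.81 kN/m³.
With the apex down, the centroid sits h/3 = 1.2/3 = 0.4 m below the base (the top edge), so the centroid depth is h_c = 3.1 + 0.4 = 3.5 m.
A = ½ × 2.14 × 1.2 = 1.284 m².
Resultant F = γ·h_c·A = 9.81 × 3.5 × 1.284 = 44.0861 kN.

F ≈ 44.1 kN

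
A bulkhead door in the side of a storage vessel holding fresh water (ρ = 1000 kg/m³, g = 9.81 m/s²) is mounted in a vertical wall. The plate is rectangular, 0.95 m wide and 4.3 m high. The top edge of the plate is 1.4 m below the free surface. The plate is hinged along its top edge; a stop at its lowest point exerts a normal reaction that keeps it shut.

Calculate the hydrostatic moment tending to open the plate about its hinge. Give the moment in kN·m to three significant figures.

γ = ρg = 1000 × 9.81 = 9810 N/m³ = 9.81 kN/m³.
The centroid lies 4.3/2 = 2.15 m below the top edge, so the centroid depth is h_c = 1.4 + 2.15 = 3.55 m.
A = 0.95 × 4.3 = 4.085 m².
Resultant F = γ·h_c·A = 9.81 × 3.55 × 4.085 = 142.262 kN.
I_c = b·h³/12 = 0.95 × 4.3³/12 = 6.2943 m⁴.
Centre of pressure: y_p = y_c + I_c/(y_c·A) = 3.55 + 6.2943/(3.55 × 4.085) = 3.55 + 0.434037 = 3.98404 m along the plane.
The resultant acts 2.15 + 0.434037 = 2.58404 m (along the plate) below the hinge at the top edge, so the moment about the hinge is M = F × 2.58404 = 142.262 × 2.58404 = 367.611 kN·m.

M ≈ 368 kN·m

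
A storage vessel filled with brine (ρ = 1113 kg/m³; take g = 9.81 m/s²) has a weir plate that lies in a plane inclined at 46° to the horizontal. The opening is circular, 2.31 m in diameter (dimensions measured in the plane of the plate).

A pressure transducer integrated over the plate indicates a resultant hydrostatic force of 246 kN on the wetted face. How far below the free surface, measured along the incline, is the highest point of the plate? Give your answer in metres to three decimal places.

y_top ≈ 6.318 m

γ = ρg = 1113 × 9.81 / 1000 = 10.91853 kN/m³.
A = π(1.155)² = 4.19096 m².
From F = γ·h_c·A, the centroid depth is h_c = 246/(10.91853 × 4.19096) = 5.37598 m.
Let θ = 46° be the plate's angle to the horizontal; measure y along the incline from where the plane meets the free surface. Vertical depth h = y·sinθ with sinθ = 0.719340.
Along the incline, y_c = h_c/sinθ = 5.37598/0.719340 = 7.47349 m.
The centroid is at the centre, 1.155 m below the top of the plate, so the highest point sits at y_top = 7.47349 − 1.155 = 6.31849 m along the incline.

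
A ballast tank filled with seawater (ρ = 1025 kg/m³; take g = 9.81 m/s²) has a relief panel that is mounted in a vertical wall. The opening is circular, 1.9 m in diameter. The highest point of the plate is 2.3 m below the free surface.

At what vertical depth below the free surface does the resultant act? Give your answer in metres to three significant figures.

γ = ρg = 1025 × 9.81 / 1000 = 10.05525 kN/m³.
The centroid is at the centre, 0.95 m below the top of the plate, so the centroid depth is h_c = 2.3 + 0.95 = 3.25 m.
A = π(0.95)² = 2.83529 m².
Resultant F = γ·h_c·A = 10.05525 × 3.25 × 2.83529 = 92.656 kN.
I_c = πr⁴/4 = π × 0.95⁴/4 = 0.639712 m⁴.
Centre of pressure: y_p = y_c + I_c/(y_c·A) = 3.25 + 0.639712/(3.25 × 2.83529) = 3.25 + 0.069423 = 3.31942 m along the plane.

h_p = 3.32 m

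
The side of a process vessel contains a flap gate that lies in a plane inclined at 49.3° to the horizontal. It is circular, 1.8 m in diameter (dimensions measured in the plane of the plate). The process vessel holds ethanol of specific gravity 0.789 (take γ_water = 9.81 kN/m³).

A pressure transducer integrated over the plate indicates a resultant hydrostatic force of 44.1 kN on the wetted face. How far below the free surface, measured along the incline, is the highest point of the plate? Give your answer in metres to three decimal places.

γ = 0.789 × 9.81 = 7.74009 kN/m³.
A = π(0.9)² = 2.54469 m².
From F = γ·h_c·A, the centroid depth is h_c = 44.1/(7.74009 × 2.54469) = 2.23902 m.
Let θ = 49.3° be the plate's angle to the horizontal; measure y along the incline from where the plane meets the free surface. Vertical depth h = y·sinθ with sinθ = 0.758134.
Along the incline, y_c = h_c/sinθ = 2.23902/0.758134 = 2.95333 m.
The centroid is at the centre, 0.9 m below the top of the plate, so the highest point sits at y_top = 2.95333 − 0.9 = 2.05333 m along the incline.

y_top ≈ 2.053 m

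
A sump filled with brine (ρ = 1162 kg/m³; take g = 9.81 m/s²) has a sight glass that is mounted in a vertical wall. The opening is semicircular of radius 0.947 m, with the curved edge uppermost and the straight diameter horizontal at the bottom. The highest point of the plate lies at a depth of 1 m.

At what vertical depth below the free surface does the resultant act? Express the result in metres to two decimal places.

h_p = 1.59 m

γ = ρg = 1162 × 9.81 / 1000 = 11.39922 kN/m³.
The centroid lies 4r/(3π) = 0.401919 m above the diameter, so r − 4r/(3π) = 0.947 − 0.401919 = 0.545081 m below the topmost point, so the centroid depth is h_c = 1 + 0.545081 = 1.54508 m.
A = πr²/2 = π × 0.947²/2 = 1.4087 m².
Resultant F = γ·h_c·A = 11.39922 × 1.54508 × 1.4087 = 24.811 kN.
I_c = (π/8 − 8/(9π))·r⁴ = 0.109757 × 0.947⁴ = 0.0882739 m⁴.
Centre of pressure: y_p = y_c + I_c/(y_c·A) = 1.54508 + 0.0882739/(1.54508 × 1.4087) = 1.54508 + 0.0405567 = 1.58564 m along the plane.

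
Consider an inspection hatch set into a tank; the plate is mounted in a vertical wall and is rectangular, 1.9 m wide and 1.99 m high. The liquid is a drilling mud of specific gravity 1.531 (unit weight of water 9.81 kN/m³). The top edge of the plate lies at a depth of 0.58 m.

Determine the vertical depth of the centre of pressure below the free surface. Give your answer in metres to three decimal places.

γ = 1.531 × 9.81 = 15.01911 kN/m³.
The centroid lies 1.99/2 = 0.995 m below the top edge, so the centroid depth is h_c = 0.58 + 0.995 = 1.575 m.
A = 1.9 × 1.99 = 3.781 m².
Resultant F = γ·h_c·A = 15.01911 × 1.575 × 3.781 = 89.4399 kN.
I_c = b·h³/12 = 1.9 × 1.99³/12 = 1.24776 m⁴.
Centre of pressure: y_p = y_c + I_c/(y_c·A) = 1.575 + 1.24776/(1.575 × 3.781) = 1.575 + 0.209529 = 1.78453 m along the plane.

h_p = 1.785 m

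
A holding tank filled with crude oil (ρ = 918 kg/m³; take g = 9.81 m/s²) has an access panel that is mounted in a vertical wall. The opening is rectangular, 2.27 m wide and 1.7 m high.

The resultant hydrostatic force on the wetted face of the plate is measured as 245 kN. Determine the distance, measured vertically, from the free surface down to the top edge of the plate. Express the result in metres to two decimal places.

d_top ≈ 6.20 m

γ = ρg = 918 × 9.81 / 1000 = 9.00558 kN/m³.
A = 2.27 × 1.7 = 3.859 m².
From F = γ·h_c·A, the centroid depth is h_c = 245/(9.00558 × 3.859) = 7.04985 m.
The centroid lies 1.7/2 = 0.85 m below the top edge, so the top edge sits at h_top = 7.04985 − 0.85 = 6.19985 m below the surface.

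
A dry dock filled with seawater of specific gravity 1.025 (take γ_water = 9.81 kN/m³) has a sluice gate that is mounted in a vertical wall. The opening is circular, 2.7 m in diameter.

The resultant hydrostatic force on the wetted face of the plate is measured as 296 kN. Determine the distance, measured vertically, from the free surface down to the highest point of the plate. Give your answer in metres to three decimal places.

γ = 1.025 × 9.81 = 10.05525 kN/m³.
A = π(1.35)² = 5.72555 m².
From F = γ·h_c·A, the centroid depth is h_c = 296/(10.05525 × 5.72555) = 5.1414 m.
The centroid is at the centre, 1.35 m below the top of the plate, so the highest point sits at h_top = 5.1414 − 1.35 = 3.7914 m below the surface.

d_top ≈ 3.791 m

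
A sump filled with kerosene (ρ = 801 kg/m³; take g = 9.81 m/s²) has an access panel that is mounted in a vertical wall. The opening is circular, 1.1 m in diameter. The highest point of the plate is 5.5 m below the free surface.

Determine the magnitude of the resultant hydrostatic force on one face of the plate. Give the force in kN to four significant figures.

F ≈ 45.18 kN

γ = ρg = 801 × 9.81 / 1000 = 7.85781 kN/m³.
The centroid is at the centre, 0.55 m below the top of the plate, so the centroid depth is h_c = 5.5 + 0.55 = 6.05 m.
A = π(0.55)² = 0.950332 m².
Resultant F = γ·h_c·A = 7.85781 × 6.05 × 0.950332 = 45.1785 kN.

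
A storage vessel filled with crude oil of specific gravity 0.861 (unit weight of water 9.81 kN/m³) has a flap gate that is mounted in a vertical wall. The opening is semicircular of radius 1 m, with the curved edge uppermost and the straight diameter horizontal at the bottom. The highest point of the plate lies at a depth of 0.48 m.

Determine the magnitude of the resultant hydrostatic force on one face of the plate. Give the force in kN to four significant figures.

γ = 0.861 × 9.81 = 8.44641 kN/m³.
The centroid lies 4r/(3π) = 0.424413 m above the diameter, so r − 4r/(3π) = 1 − 0.424413 = 0.575587 m below the topmost point, so the centroid depth is h_c = 0.48 + 0.575587 = 1.05559 m.
A = πr²/2 = π × 1²/2 = 1.5708 m².
Resultant F = γ·h_c·A = 8.44641 × 1.05559 × 1.5708 = 14.0052 kN.

F ≈ 14.01 kN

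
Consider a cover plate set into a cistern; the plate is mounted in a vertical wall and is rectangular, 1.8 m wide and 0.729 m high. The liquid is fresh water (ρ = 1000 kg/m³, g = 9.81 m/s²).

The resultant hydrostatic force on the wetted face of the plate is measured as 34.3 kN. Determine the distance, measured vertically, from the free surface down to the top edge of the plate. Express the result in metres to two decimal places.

d_top ≈ 2.30 m

γ = ρg = 1000 × 9.81 = 9810 N/m³ = 9.81 kN/m³.
A = 1.8 × 0.729 = 1.3122 m².
From F = γ·h_c·A, the centroid depth is h_c = 34.3/(9.81 × 1.3122) = 2.66456 m.
The centroid lies 0.729/2 = 0.3645 m below the top edge, so the top edge sits at h_top = 2.66456 − 0.3645 = 2.30006 m below the surface.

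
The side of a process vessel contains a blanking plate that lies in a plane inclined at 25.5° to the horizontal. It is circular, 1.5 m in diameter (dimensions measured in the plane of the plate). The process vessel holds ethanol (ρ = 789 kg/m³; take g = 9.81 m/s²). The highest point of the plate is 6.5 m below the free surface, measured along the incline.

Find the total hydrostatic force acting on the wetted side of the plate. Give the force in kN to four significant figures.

F ≈ 42.69 kN

γ = ρg = 789 × 9.81 / 1000 = 7.74009 kN/m³.
Let θ = 25.5° be the plate's angle to the horizontal; measure y along the incline from where the plane meets the free surface. Vertical depth h = y·sinθ with sinθ = 0.430511.
The centroid is at the centre, 0.75 m below the top of the plate, so y_c = 6.5 + 0.75 = 7.25 m and h_c = 7.25 × 0.430511 = 3.1212 m.
A = π(0.75)² = 1.76715 m².
Resultant F = γ·h_c·A = 7.74009 × 3.1212 × 1.76715 = 42.6915 kN.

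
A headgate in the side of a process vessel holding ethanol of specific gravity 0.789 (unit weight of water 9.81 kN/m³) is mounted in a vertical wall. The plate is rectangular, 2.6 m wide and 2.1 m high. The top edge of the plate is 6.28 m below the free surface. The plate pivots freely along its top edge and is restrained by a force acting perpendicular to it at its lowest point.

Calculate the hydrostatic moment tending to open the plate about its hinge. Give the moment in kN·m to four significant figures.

γ = 0.789 × 9.81 = 7.74009 kN/m³.
The centroid lies 2.1/2 = 1.05 m below the top edge, so the centroid depth is h_c = 6.28 + 1.05 = 7.33 m.
A = 2.6 × 2.1 = 5.46 m².
Resultant F = γ·h_c·A = 7.74009 × 7.33 × 5.46 = 309.772 kN.
I_c = b·h³/12 = 2.6 × 2.1³/12 = 2.00655 m⁴.
Centre of pressure: y_p = y_c + I_c/(y_c·A) = 7.33 + 2.00655/(7.33 × 5.46) = 7.33 + 0.0501364 = 7.38014 m along the plane.
The resultant acts 1.05 + 0.0501364 = 1.10014 m (along the plate) below the hinge at the top edge, so the moment about the hinge is M = F × 1.10014 = 309.772 × 1.10014 = 340.793 kN·m.

M ≈ 340.8 kN·m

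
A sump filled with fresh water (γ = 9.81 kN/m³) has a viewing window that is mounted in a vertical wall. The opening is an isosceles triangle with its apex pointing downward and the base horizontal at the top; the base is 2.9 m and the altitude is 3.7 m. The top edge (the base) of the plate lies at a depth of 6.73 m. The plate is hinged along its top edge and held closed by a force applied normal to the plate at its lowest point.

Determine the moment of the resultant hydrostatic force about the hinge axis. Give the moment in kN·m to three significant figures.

M ≈ 557 kN·m

γ = 9.81 kN/m³.
With the apex down, the centroid sits h/3 = 3.7/3 = 1.23333 m below the base (the top edge), so the centroid depth is h_c = 6.73 + 1.23333 = 7.96333 m.
A = ½ × 2.9 × 3.7 = 5.365 m².
Resultant F = γ·h_c·A = 9.81 × 7.96333 × 5.365 = 419.115 kN.
I_c = b·h³/36 = 2.9 × 3.7³/36 = 4.08038 m⁴.
Centre of pressure: y_p = y_c + I_c/(y_c·A) = 7.96333 + 4.08038/(7.96333 × 5.365) = 7.96333 + 0.0955072 = 8.05884 m along the plane.
The resultant acts 1.23333 + 0.0955072 = 1.32884 m (along the plate) below the hinge at the top edge, so the moment about the hinge is M = F × 1.32884 = 419.115 × 1.32884 = 556.937 kN·m.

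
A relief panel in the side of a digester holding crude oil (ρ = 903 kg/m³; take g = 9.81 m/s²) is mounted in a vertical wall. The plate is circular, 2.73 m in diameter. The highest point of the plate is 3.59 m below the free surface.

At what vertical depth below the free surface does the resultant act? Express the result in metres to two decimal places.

γ = ρg = 903 × 9.81 / 1000 = 8.85843 kN/m³.
The centroid is at the centre, 1.365 m below the top of the plate, so the centroid depth is h_c = 3.59 + 1.365 = 4.955 m.
A = π(1.365)² = 5.85349 m².
Resultant F = γ·h_c·A = 8.85843 × 4.955 × 5.85349 = 256.93 kN.
I_c = πr⁴/4 = π × 1.365⁴/4 = 2.72659 m⁴.
Centre of pressure: y_p = y_c + I_c/(y_c·A) = 4.955 + 2.72659/(4.955 × 5.85349) = 4.955 + 0.0940072 = 5.04901 m along the plane.

h_p = 5.05 m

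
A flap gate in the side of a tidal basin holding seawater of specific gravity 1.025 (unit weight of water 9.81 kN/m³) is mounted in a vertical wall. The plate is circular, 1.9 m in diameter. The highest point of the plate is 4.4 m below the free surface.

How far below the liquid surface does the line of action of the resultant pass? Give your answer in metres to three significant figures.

h_p = 5.39 m

γ = 1.025 × 9.81 = 10.05525 kN/m³.
The centroid is at the centre, 0.95 m below the top of the plate, so the centroid depth is h_c = 4.4 + 0.95 = 5.35 m.
A = π(0.95)² = 2.83529 m².
Resultant F = γ·h_c·A = 10.05525 × 5.35 × 2.83529 = 152.526 kN.
I_c = πr⁴/4 = π × 0.95⁴/4 = 0.639712 m⁴.
Centre of pressure: y_p = y_c + I_c/(y_c·A) = 5.35 + 0.639712/(5.35 × 2.83529) = 5.35 + 0.0421729 = 5.39217 m along the plane.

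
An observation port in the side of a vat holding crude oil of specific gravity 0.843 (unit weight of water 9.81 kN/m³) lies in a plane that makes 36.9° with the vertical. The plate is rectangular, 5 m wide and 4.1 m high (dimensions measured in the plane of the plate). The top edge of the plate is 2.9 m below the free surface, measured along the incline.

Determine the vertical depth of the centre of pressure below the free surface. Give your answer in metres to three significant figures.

h_p = 4.18 m

γ = 0.843 × 9.81 = 8.26983 kN/m³.
The plate makes 36.9° with the vertical, i.e. θ = 90° − 36.9° = 53.1° to the horizontal. Measuring y along the incline from the free-surface line, vertical depth h = y·sinθ with sinθ = 0.799685.
The centroid lies 4.1/2 = 2.05 m below the top edge, so y_c = 2.9 + 2.05 = 4.95 m and h_c = 4.95 × 0.799685 = 3.95844 m.
A = 5 × 4.1 = 20.5 m².
Resultant F = γ·h_c·A = 8.26983 × 3.95844 × 20.5 = 671.08 kN.
I_c = b·h³/12 = 5 × 4.1³/12 = 28.7171 m⁴.
Centre of pressure: y_p = y_c + I_c/(y_c·A) = 4.95 + 28.7171/(4.95 × 20.5) = 4.95 + 0.282997 = 5.233 m along the plane.
Vertically, h_p = y_p·sinθ = 5.233 × 0.799685 = 4.18475 m.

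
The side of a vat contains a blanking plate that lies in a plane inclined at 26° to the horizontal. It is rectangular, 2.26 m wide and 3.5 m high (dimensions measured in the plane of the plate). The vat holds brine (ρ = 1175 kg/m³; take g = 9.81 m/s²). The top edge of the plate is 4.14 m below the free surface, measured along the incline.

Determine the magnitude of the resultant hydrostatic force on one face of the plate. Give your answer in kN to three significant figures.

γ = ρg = 1175 × 9.81 / 1000 = 11.52675 kN/m³.
Let θ = 26° be the plate's angle to the horizontal; measure y along the incline from where the plane meets the free surface. Vertical depth h = y·sinθ with sinθ = 0.438371.
The centroid lies 3.5/2 = 1.75 m below the top edge, so y_c = 4.14 + 1.75 = 5.89 m and h_c = 5.89 × 0.438371 = 2.58201 m.
A = 2.26 × 3.5 = 7.91 m².
Resultant F = γ·h_c·A = 11.52675 × 2.58201 × 7.91 = 235.419 kN.

F ≈ 235 kN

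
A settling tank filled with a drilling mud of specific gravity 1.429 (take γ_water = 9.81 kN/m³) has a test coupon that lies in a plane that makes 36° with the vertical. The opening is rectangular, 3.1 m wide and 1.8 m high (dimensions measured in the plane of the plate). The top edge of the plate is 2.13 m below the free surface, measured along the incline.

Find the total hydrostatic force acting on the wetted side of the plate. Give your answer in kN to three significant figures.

F ≈ 192 kN

γ = 1.429 × 9.81 = 14.01849 kN/m³.
The plate makes 36° with the vertical, i.e. θ = 90° − 36° = 54° to the horizontal. Measuring y along the incline from the free-surface line, vertical depth h = y·sinθ with sinθ = 0.809017.
The centroid lies 1.8/2 = 0.9 m below the top edge, so y_c = 2.13 + 0.9 = 3.03 m and h_c = 3.03 × 0.809017 = 2.45132 m.
A = 3.1 × 1.8 = 5.58 m².
Resultant F = γ·h_c·A = 14.01849 × 2.45132 × 5.58 = 191.75 kN.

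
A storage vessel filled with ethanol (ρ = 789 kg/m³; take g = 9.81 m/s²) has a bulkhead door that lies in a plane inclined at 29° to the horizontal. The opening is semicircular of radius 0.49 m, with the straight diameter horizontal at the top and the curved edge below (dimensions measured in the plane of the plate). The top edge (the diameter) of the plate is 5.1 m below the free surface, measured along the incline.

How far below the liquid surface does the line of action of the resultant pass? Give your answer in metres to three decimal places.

h_p = 2.575 m

γ = ρg = 789 × 9.81 / 1000 = 7.74009 kN/m³.
Let θ = 29° be the plate's angle to the horizontal; measure y along the incline from where the plane meets the free surface. Vertical depth h = y·sinθ with sinθ = 0.484810.
The centroid of a semicircle lies 4r/(3π) = 0.207962 m from the diameter, here below the top edge, so y_c = 5.1 + 0.207962 = 5.30796 m and h_c = 5.30796 × 0.484810 = 2.57335 m.
A = πr²/2 = π × 0.49²/2 = 0.377148 m².
Resultant F = γ·h_c·A = 7.74009 × 2.57335 × 0.377148 = 7.51202 kN.
I_c = (π/8 − 8/(9π))·r⁴ = 0.109757 × 0.49⁴ = 0.00632727 m⁴.
Centre of pressure: y_p = y_c + I_c/(y_c·A) = 5.30796 + 0.00632727/(5.30796 × 0.377148) = 5.30796 + 0.00316065 = 5.31112 m along the plane.
Vertically, h_p = y_p·sinθ = 5.31112 × 0.484810 = 2.57488 m.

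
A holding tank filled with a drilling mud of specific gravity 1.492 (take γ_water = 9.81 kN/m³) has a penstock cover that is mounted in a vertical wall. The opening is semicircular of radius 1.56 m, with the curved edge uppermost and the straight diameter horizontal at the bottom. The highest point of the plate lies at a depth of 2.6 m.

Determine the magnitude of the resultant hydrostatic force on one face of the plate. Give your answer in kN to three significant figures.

γ = 1.492 × 9.81 = 14.63652 kN/m³.
The centroid lies 4r/(3π) = 0.662085 m above the diameter, so r − 4r/(3π) = 1.56 − 0.662085 = 0.897915 m below the topmost point, so the centroid depth is h_c = 2.6 + 0.897915 = 3.49791 m.
A = πr²/2 = π × 1.56²/2 = 3.82269 m².
Resultant F = γ·h_c·A = 14.63652 × 3.49791 × 3.82269 = 195.711 kN.

F ≈ 196 kN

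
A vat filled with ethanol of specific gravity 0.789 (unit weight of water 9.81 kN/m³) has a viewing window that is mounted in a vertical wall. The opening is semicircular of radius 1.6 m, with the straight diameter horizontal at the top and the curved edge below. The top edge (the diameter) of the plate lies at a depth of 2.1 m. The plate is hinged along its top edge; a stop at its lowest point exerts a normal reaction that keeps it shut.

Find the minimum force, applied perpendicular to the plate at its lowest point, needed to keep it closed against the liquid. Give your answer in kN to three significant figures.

P ≈ 40.2 kN

γ = 0.789 × 9.81 = 7.74009 kN/m³.
The centroid of a semicircle lies 4r/(3π) = 0.679061 m from the diameter, here below the top edge, so the centroid depth is h_c = 2.1 + 0.679061 = 2.77906 m.
A = πr²/2 = π × 1.6²/2 = 4.02124 m².
Resultant F = γ·h_c·A = 7.74009 × 2.77906 × 4.02124 = 86.4976 kN.
I_c = (π/8 − 8/(9π))·r⁴ = 0.109757 × 1.6⁴ = 0.719303 m⁴.
Centre of pressure: y_p = y_c + I_c/(y_c·A) = 2.77906 + 0.719303/(2.77906 × 4.02124) = 2.77906 + 0.0643656 = 2.84343 m along the plane.
The resultant acts 0.679061 + 0.0643656 = 0.743427 m (along the plate) below the hinge at the top edge, so the moment about the hinge is M = F × 0.743427 = 86.4976 × 0.743427 = 64.3047 kN·m.
A normal force at the bottom, 1.6 m from the hinge, must supply this moment: P = 64.3047/1.6 = 40.1904 kN.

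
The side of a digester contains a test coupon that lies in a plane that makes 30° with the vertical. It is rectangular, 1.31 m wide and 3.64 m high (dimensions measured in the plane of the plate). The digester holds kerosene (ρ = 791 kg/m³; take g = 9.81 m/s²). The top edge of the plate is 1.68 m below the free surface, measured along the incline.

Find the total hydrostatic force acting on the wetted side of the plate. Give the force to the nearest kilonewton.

γ = ρg = 791 × 9.81 / 1000 = 7.75971 kN/m³.
The plate makes 30° with the vertical, i.e. θ = 90° − 30° = 60° to the horizontal. Measuring y along the incline from the free-surface line, vertical depth h = y·sinθ with sinθ = 0.866025.
The centroid lies 3.64/2 = 1.82 m below the top edge, so y_c = 1.68 + 1.82 = 3.5 m and h_c = 3.5 × 0.866025 = 3.03109 m.
A = 1.31 × 3.64 = 4.7684 m².
Resultant F = γ·h_c·A = 7.75971 × 3.03109 × 4.7684 = 112.155 kN.

F ≈ 112 kN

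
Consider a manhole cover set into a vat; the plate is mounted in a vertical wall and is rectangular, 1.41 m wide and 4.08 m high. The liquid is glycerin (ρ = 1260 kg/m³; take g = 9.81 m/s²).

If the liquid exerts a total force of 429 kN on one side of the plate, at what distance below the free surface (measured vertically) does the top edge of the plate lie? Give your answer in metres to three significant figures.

d_top ≈ 3.99 m

γ = ρg = 1260 × 9.81 / 1000 = 12.3606 kN/m³.
A = 1.41 × 4.08 = 5.7528 m².
From F = γ·h_c·A, the centroid depth is h_c = 429/(12.3606 × 5.7528) = 6.03307 m.
The centroid lies 4.08/2 = 2.04 m below the top edge, so the top edge sits at h_top = 6.03307 − 2.04 = 3.99307 m below the surface.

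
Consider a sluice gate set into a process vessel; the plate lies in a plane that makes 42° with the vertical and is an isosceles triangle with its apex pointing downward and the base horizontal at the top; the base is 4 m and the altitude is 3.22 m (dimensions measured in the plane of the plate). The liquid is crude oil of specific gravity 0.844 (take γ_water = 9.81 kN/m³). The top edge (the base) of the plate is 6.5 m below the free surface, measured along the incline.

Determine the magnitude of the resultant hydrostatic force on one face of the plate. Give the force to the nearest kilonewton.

F ≈ 300 kN

γ = 0.844 × 9.81 = 8.27964 kN/m³.
The plate makes 42° with the vertical, i.e. θ = 90° − 42° = 48° to the horizontal. Measuring y along the incline from the free-surface line, vertical depth h = y·sinθ with sinθ = 0.743145.
With the apex down, the centroid sits h/3 = 3.22/3 = 1.07333 m below the base (the top edge), so y_c = 6.5 + 1.07333 = 7.57333 m and h_c = 7.57333 × 0.743145 = 5.62808 m.
A = ½ × 4 × 3.22 = 6.44 m².
Resultant F = γ·h_c·A = 8.27964 × 5.62808 × 6.44 = 300.094 kN.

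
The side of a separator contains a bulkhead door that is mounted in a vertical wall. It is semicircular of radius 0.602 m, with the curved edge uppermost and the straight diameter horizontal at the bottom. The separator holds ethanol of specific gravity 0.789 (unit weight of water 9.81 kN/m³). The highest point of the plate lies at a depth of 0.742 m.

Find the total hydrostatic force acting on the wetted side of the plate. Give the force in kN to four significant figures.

F ≈ 4.796 kN

γ = 0.789 × 9.81 = 7.74009 kN/m³.
The centroid lies 4r/(3π) = 0.255497 m above the diameter, so r − 4r/(3π) = 0.602 − 0.255497 = 0.346503 m below the topmost point, so the centroid depth is h_c = 0.742 + 0.346503 = 1.0885 m.
A = πr²/2 = π × 0.602²/2 = 0.569263 m².
Resultant F = γ·h_c·A = 7.74009 × 1.0885 × 0.569263 = 4.79609 kN.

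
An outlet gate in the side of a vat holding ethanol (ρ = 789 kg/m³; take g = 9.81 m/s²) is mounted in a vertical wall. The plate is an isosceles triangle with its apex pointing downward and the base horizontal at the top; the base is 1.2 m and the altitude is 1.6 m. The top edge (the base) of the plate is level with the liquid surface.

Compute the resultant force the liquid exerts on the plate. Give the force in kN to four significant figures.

F ≈ 3.963 kN

γ = ρg = 789 × 9.81 / 1000 = 7.74009 kN/m³.
With the apex down, the centroid sits h/3 = 1.6/3 = 0.533333 m below the base (the top edge), so the centroid depth is h_c = 0.533333 m.
A = ½ × 1.2 × 1.6 = 0.96 m².
Resultant F = γ·h_c·A = 7.74009 × 0.533333 × 0.96 = 3.96292 kN.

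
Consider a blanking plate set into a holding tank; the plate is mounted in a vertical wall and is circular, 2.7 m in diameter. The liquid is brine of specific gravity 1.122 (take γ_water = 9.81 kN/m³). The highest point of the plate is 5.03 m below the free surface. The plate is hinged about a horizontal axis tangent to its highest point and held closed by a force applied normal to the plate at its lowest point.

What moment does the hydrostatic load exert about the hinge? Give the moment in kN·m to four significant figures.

M ≈ 571.5 kN·m

γ = 1.122 × 9.81 = 11.00682 kN/m³.
The centroid is at the centre, 1.35 m below the top of the plate, so the centroid depth is h_c = 5.03 + 1.35 = 6.38 m.
A = π(1.35)² = 5.72555 m².
Resultant F = γ·h_c·A = 11.00682 × 6.38 × 5.72555 = 402.068 kN.
I_c = πr⁴/4 = π × 1.35⁴/4 = 2.6087 m⁴.
Centre of pressure: y_p = y_c + I_c/(y_c·A) = 6.38 + 2.6087/(6.38 × 5.72555) = 6.38 + 0.0714145 = 6.45141 m along the plane.
The resultant acts 1.35 + 0.0714145 = 1.42141 m (along the plate) below the hinge at the top edge, so the moment about the hinge is M = F × 1.42141 = 402.068 × 1.42141 = 571.503 kN·m.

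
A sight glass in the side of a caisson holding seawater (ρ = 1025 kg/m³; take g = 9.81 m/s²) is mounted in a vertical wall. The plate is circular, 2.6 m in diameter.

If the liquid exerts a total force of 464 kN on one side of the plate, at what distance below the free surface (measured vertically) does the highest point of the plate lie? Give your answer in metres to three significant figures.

γ = ρg = 1025 × 9.81 / 1000 = 10.05525 kN/m³.
A = π(1.3)² = 5.30929 m².
From F = γ·h_c·A, the centroid depth is h_c = 464/(10.05525 × 5.30929) = 8.69138 m.
The centroid is at the centre, 1.3 m below the top of the plate, so the highest point sits at h_top = 8.69138 − 1.3 = 7.39138 m below the surface.

d_top ≈ 7.39 m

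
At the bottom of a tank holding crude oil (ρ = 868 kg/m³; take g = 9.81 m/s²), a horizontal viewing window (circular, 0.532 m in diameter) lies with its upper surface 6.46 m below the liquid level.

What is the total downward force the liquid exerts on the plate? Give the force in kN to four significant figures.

F ≈ 12.23 kN

γ = ρg = 868 × 9.81 / 1000 = 8.51508 kN/m³.
The plate is horizontal, so pressure is uniform at p = γ·h = 8.51508 × 6.46 = 55.0074 kN/m².
A = π(0.266)² = 0.222287 m².
F = p·A = 55.0074 × 0.222287 = 12.2274 kN.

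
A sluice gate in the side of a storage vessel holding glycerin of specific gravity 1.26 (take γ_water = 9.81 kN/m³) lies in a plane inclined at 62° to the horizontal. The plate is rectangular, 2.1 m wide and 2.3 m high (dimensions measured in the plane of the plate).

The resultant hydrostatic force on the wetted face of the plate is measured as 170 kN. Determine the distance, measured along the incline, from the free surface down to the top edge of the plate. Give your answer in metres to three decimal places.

y_top ≈ 2.075 m

γ = 1.26 × 9.81 = 12.3606 kN/m³.
A = 2.1 × 2.3 = 4.83 m².
From F = γ·h_c·A, the centroid depth is h_c = 170/(12.3606 × 4.83) = 2.84749 m.
Let θ = 62° be the plate's angle to the horizontal; measure y along the incline from where the plane meets the free surface. Vertical depth h = y·sinθ with sinθ = 0.882948.
Along the incline, y_c = h_c/sinθ = 2.84749/0.882948 = 3.22498 m.
The centroid lies 2.3/2 = 1.15 m below the top edge, so the top edge sits at y_top = 3.22498 − 1.15 = 2.07498 m along the incline.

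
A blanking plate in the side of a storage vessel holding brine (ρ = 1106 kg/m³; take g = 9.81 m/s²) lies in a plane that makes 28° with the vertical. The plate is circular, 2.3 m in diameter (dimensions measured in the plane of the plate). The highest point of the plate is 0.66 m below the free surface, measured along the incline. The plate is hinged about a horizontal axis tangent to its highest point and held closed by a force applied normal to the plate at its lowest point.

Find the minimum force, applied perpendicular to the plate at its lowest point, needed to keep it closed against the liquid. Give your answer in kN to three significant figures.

γ = ρg = 1106 × 9.81 / 1000 = 10.84986 kN/m³.
The plate makes 28° with the vertical, i.e. θ = 90° − 28° = 62° to the horizontal. Measuring y along the incline from the free-surface line, vertical depth h = y·sinθ with sinθ = 0.882948.
The centroid is at the centre, 1.15 m below the top of the plate, so y_c = 0.66 + 1.15 = 1.81 m and h_c = 1.81 × 0.882948 = 1.59814 m.
A = π(1.15)² = 4.15476 m².
Resultant F = γ·h_c·A = 10.84986 × 1.59814 × 4.15476 = 72.0419 kN.
I_c = πr⁴/4 = π × 1.15⁴/4 = 1.37367 m⁴.
Centre of pressure: y_p = y_c + I_c/(y_c·A) = 1.81 + 1.37367/(1.81 × 4.15476) = 1.81 + 0.182666 = 1.99267 m along the plane.
The resultant acts 1.15 + 0.182666 = 1.33267 m (along the plate) below the hinge at the top edge, so the moment about the hinge is M = F × 1.33267 = 72.0419 × 1.33267 = 96.0081 kN·m.
A normal force at the bottom, 2.3 m from the hinge, must supply this moment: P = 96.0081/2.3 = 41.7427 kN.

P ≈ 41.7 kN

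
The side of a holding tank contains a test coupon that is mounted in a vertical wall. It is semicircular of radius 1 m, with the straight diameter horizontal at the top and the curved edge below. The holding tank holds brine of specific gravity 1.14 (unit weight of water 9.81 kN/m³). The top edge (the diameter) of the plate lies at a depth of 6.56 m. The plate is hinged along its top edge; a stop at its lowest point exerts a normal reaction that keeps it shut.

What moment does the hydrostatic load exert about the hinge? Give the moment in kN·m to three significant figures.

γ = 1.14 × 9.81 = 11.1834 kN/m³.
The centroid of a semicircle lies 4r/(3π) = 0.424413 m from the diameter, here below the top edge, so the centroid depth is h_c = 6.56 + 0.424413 = 6.98441 m.
A = πr²/2 = π × 1²/2 = 1.5708 m².
Resultant F = γ·h_c·A = 11.1834 × 6.98441 × 1.5708 = 122.694 kN.
I_c = (π/8 − 8/(9π))·r⁴ = 0.109757 × 1⁴ = 0.109757 m⁴.
Centre of pressure: y_p = y_c + I_c/(y_c·A) = 6.98441 + 0.109757/(6.98441 × 1.5708) = 6.98441 + 0.0100042 = 6.99441 m along the plane.
The resultant acts 0.424413 + 0.0100042 = 0.434417 m (along the plate) below the hinge at the top edge, so the moment about the hinge is M = F × 0.434417 = 122.694 × 0.434417 = 53.3004 kN·m.

M ≈ 53.3 kN·m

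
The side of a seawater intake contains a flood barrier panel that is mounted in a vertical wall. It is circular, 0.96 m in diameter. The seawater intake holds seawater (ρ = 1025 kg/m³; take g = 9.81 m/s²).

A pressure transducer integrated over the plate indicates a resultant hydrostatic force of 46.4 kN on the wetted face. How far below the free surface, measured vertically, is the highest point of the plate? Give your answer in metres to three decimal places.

d_top ≈ 5.895 m

γ = ρg = 1025 × 9.81 / 1000 = 10.05525 kN/m³.
A = π(0.48)² = 0.723823 m².
From F = γ·h_c·A, the centroid depth is h_c = 46.4/(10.05525 × 0.723823) = 6.37518 m.
The centroid is at the centre, 0.48 m below the top of the plate, so the highest point sits at h_top = 6.37518 − 0.48 = 5.89518 m below the surface.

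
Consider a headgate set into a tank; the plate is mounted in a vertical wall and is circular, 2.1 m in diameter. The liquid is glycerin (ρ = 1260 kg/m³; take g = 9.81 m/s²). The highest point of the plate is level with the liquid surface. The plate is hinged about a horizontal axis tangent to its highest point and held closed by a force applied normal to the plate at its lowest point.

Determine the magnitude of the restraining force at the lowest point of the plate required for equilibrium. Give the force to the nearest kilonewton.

γ = ρg = 1260 × 9.81 / 1000 = 12.3606 kN/m³.
The centroid is at the centre, 1.05 m below the top of the plate, so the centroid depth is h_c = 1.05 m.
A = π(1.05)² = 3.46361 m².
Resultant F = γ·h_c·A = 12.3606 × 1.05 × 3.46361 = 44.9529 kN.
I_c = πr⁴/4 = π × 1.05⁴/4 = 0.954656 m⁴.
Centre of pressure: y_p = y_c + I_c/(y_c·A) = 1.05 + 0.954656/(1.05 × 3.46361) = 1.05 + 0.2625 = 1.3125 m along the plane.
The resultant acts 1.05 + 0.2625 = 1.3125 m (along the plate) below the hinge at the top edge, so the moment about the hinge is M = F × 1.3125 = 44.9529 × 1.3125 = 59.0007 kN·m.
A normal force at the bottom, 2.1 m from the hinge, must supply this moment: P = 59.0007/2.1 = 28.0956 kN.

P ≈ 28 kN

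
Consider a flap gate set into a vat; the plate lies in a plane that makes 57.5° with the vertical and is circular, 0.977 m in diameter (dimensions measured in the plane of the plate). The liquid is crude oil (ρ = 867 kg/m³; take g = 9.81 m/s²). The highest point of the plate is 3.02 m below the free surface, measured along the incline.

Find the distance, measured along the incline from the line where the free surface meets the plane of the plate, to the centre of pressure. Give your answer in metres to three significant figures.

γ = ρg = 867 × 9.81 / 1000 = 8.50527 kN/m³.
The plate makes 57.5° with the vertical, i.e. θ = 90° − 57.5° = 32.5° to the horizontal. Measuring y along the incline from the free-surface line, vertical depth h = y·sinθ with sinθ = 0.537300.
The centroid is at the centre, 0.4885 m below the top of the plate, so y_c = 3.02 + 0.4885 = 3.5085 m and h_c = 3.5085 × 0.537300 = 1.88512 m.
A = π(0.4885)² = 0.749685 m².
Resultant F = γ·h_c·A = 8.50527 × 1.88512 × 0.749685 = 12.02 kN.
I_c = πr⁴/4 = π × 0.4885⁴/4 = 0.0447248 m⁴.
Centre of pressure: y_p = y_c + I_c/(y_c·A) = 3.5085 + 0.0447248/(3.5085 × 0.749685) = 3.5085 + 0.0170039 = 3.5255 m along the plane.

y_p = 3.53 m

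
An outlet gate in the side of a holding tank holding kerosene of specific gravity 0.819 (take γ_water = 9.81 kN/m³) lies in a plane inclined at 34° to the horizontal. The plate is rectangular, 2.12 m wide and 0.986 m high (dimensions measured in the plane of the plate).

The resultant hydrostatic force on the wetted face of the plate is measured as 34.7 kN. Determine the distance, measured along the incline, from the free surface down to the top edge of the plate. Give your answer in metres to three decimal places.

y_top ≈ 3.202 m

γ = 0.819 × 9.81 = 8.03439 kN/m³.
A = 2.12 × 0.986 = 2.09032 m².
From F = γ·h_c·A, the centroid depth is h_c = 34.7/(8.03439 × 2.09032) = 2.06616 m.
Let θ = 34° be the plate's angle to the horizontal; measure y along the incline from where the plane meets the free surface. Vertical depth h = y·sinθ with sinθ = 0.559193.
Along the incline, y_c = h_c/sinθ = 2.06616/0.559193 = 3.6949 m.
The centroid lies 0.986/2 = 0.493 m below the top edge, so the top edge sits at y_top = 3.6949 − 0.493 = 3.2019 m along the incline.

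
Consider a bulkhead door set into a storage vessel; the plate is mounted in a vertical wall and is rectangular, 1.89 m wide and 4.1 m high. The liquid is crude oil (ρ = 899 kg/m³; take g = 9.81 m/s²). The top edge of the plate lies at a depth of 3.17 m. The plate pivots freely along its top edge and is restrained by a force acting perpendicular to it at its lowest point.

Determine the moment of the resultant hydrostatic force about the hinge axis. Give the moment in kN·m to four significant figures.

γ = ρg = 899 × 9.81 / 1000 = 8.81919 kN/m³.
The centroid lies 4.1/2 = 2.05 m below the top edge, so the centroid depth is h_c = 3.17 + 2.05 = 5.22 m.
A = 1.89 × 4.1 = 7.749 m².
Resultant F = γ·h_c·A = 8.81919 × 5.22 × 7.749 = 356.734 kN.
I_c = b·h³/12 = 1.89 × 4.1³/12 = 10.8551 m⁴.
Centre of pressure: y_p = y_c + I_c/(y_c·A) = 5.22 + 10.8551/(5.22 × 7.749) = 5.22 + 0.26836 = 5.48836 m along the plane.
The resultant acts 2.05 + 0.26836 = 2.31836 m (along the plate) below the hinge at the top edge, so the moment about the hinge is M = F × 2.31836 = 356.734 × 2.31836 = 827.038 kN·m.

M ≈ 827.0 kN·m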